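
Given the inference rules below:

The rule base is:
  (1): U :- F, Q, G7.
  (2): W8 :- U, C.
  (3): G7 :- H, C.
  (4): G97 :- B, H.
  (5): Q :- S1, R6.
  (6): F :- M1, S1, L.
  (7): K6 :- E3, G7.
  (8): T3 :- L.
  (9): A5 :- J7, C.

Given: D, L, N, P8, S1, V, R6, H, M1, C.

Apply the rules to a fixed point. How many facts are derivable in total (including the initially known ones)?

[1] (3) [G7 :- H, C.]; (5) [Q :- S1, R6.]; (6) [F :- M1, S1, L.]; (8) [T3 :- L.]. ⇒ new: G7, Q, F, T3.
[2] (1) [U :- F, Q, G7.]. ⇒ new: U.
[3] (2) [W8 :- U, C.]. ⇒ new: W8.
Closure: {C, D, F, G7, H, L, M1, N, P8, Q, R6, S1, T3, U, V, W8} — 16 facts.

16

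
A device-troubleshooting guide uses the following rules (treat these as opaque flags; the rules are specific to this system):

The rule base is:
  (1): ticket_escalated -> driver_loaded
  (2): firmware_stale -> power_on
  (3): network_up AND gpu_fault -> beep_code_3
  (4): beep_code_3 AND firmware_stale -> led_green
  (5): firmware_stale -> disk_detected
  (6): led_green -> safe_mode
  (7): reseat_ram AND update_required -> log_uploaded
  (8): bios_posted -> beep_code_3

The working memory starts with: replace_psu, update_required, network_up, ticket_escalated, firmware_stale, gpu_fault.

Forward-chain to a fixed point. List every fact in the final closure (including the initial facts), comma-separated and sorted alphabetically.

Round 1 — (1), (2), (3), (5), derive driver_loaded, power_on, beep_code_3, disk_detected.
Round 2 — (4), derive led_green.
Round 3 — (6), derive safe_mode.

beep_code_3, disk_detected, driver_loaded, firmware_stale, gpu_fault, led_green, network_up, power_on, replace_psu, safe_mode, ticket_escalated, update_required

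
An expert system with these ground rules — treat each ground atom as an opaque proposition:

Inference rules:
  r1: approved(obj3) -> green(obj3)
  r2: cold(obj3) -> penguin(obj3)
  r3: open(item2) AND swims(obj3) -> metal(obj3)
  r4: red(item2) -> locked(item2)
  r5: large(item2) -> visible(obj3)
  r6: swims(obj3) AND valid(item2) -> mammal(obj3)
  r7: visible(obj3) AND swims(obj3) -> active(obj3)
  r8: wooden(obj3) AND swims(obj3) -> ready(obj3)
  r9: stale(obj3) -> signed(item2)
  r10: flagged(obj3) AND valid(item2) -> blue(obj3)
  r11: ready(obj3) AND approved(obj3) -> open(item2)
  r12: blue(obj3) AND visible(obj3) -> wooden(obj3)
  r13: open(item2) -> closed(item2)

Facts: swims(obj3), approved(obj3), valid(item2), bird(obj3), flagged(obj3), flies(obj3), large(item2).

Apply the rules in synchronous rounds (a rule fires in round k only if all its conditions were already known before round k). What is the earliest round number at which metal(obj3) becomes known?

5

Round 1: r1 [approved(obj3) -> green(obj3)]; r5 [large(item2) -> visible(obj3)]; r6 [swims(obj3) AND valid(item2) -> mammal(obj3)]; r10 [flagged(obj3) AND valid(item2) -> blue(obj3)]. New: green(obj3), visible(obj3), mammal(obj3), blue(obj3).
Round 2: r7 [visible(obj3) AND swims(obj3) -> active(obj3)]; r12 [blue(obj3) AND visible(obj3) -> wooden(obj3)]. New: active(obj3), wooden(obj3).
Round 3: r8 [wooden(obj3) AND swims(obj3) -> ready(obj3)]. New: ready(obj3).
Round 4: r11 [ready(obj3) AND approved(obj3) -> open(item2)]. New: open(item2).
Round 5: r3 [open(item2) AND swims(obj3) -> metal(obj3)]; r13 [open(item2) -> closed(item2)]. New: metal(obj3), closed(item2).
metal(obj3) first appears in round 5.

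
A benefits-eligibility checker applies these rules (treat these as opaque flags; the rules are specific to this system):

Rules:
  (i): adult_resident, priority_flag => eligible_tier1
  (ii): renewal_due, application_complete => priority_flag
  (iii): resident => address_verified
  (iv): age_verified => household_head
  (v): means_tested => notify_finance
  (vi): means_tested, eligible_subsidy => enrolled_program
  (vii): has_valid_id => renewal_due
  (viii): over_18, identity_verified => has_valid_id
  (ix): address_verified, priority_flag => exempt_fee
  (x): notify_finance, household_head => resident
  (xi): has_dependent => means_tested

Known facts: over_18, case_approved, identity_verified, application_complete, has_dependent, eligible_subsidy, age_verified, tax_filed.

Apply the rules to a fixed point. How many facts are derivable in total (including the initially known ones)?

18

[1] (iv) [age_verified => household_head]; (viii) [over_18, identity_verified => has_valid_id]; (xi) [has_dependent => means_tested]. ⇒ new: household_head, has_valid_id, means_tested.
[2] (v) [means_tested => notify_finance]; (vi) [means_tested, eligible_subsidy => enrolled_program]; (vii) [has_valid_id => renewal_due]. ⇒ new: notify_finance, enrolled_program, renewal_due.
[3] (ii) [renewal_due, application_complete => priority_flag]; (x) [notify_finance, household_head => resident]. ⇒ new: priority_flag, resident.
[4] (iii) [resident => address_verified]. ⇒ new: address_verified.
[5] (ix) [address_verified, priority_flag => exempt_fee]. ⇒ new: exempt_fee.
Closure: {address_verified, age_verified, application_complete, case_approved, eligible_subsidy, enrolled_program, exempt_fee, has_dependent, has_valid_id, household_head, identity_verified, means_tested, notify_finance, over_18, priority_flag, renewal_due, resident, tax_filed} — 18 facts.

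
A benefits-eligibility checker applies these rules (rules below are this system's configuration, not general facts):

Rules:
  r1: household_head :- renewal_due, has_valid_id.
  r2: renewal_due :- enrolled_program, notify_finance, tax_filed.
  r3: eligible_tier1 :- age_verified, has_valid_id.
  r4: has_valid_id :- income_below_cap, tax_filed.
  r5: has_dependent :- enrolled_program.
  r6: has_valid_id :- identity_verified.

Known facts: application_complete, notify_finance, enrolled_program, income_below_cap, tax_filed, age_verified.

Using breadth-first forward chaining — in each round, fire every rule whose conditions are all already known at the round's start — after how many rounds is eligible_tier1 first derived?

2

[1] r2 [renewal_due :- enrolled_program, notify_finance, tax_filed.]; r4 [has_valid_id :- income_below_cap, tax_filed.]; r5 [has_dependent :- enrolled_program.]. ⇒ new: renewal_due, has_valid_id, has_dependent.
[2] r1 [household_head :- renewal_due, has_valid_id.]; r3 [eligible_tier1 :- age_verified, has_valid_id.]. ⇒ new: household_head, eligible_tier1.
eligible_tier1 first appears in round 2.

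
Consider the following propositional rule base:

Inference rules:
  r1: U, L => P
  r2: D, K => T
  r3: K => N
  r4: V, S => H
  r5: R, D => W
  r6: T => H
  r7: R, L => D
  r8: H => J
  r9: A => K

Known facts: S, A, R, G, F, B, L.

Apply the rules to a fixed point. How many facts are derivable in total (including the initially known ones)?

14

Round 1: r7 [R, L => D]; r9 [A => K]. New: D, K.
Round 2: r2 [D, K => T]; r3 [K => N]; r5 [R, D => W]. New: T, N, W.
Round 3: r6 [T => H]. New: H.
Round 4: r8 [H => J]. New: J.
Closure: {A, B, D, F, G, H, J, K, L, N, R, S, T, W} — 14 facts.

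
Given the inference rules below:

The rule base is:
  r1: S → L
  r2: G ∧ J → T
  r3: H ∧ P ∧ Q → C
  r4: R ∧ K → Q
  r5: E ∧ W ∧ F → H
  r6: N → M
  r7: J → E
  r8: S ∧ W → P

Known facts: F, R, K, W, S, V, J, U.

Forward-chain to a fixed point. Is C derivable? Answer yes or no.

yes

Round 1: r1 [S → L]; r4 [R ∧ K → Q]; r7 [J → E]; r8 [S ∧ W → P]. New: L, Q, E, P.
Round 2: r5 [E ∧ W ∧ F → H]. New: H.
Round 3: r3 [H ∧ P ∧ Q → C]. New: C.
C appears in round 3, so it is derivable.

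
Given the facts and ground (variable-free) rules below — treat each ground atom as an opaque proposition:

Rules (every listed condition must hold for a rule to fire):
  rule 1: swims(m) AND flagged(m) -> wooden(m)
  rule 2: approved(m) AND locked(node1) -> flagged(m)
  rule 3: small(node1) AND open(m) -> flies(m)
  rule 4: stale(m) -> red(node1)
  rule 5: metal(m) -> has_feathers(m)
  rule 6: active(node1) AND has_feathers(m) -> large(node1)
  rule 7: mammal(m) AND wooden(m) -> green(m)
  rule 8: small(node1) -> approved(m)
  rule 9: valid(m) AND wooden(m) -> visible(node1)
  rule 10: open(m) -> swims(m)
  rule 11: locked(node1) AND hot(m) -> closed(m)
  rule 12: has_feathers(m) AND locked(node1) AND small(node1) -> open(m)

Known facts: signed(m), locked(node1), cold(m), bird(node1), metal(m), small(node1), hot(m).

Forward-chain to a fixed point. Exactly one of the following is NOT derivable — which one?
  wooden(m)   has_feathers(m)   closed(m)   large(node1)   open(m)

large(node1)

[1] rule 5 [metal(m) -> has_feathers(m)]; rule 8 [small(node1) -> approved(m)]; rule 11 [locked(node1) AND hot(m) -> closed(m)]. ⇒ new: has_feathers(m), approved(m), closed(m).
[2] rule 2 [approved(m) AND locked(node1) -> flagged(m)]; rule 12 [has_feathers(m) AND locked(node1) AND small(node1) -> open(m)]. ⇒ new: flagged(m), open(m).
[3] rule 3 [small(node1) AND open(m) -> flies(m)]; rule 10 [open(m) -> swims(m)]. ⇒ new: flies(m), swims(m).
[4] rule 1 [swims(m) AND flagged(m) -> wooden(m)]. ⇒ new: wooden(m).
Derived: wooden(m) (round 4), open(m) (round 2), has_feathers(m) (round 1), closed(m) (round 1). large(node1) never appears in any round.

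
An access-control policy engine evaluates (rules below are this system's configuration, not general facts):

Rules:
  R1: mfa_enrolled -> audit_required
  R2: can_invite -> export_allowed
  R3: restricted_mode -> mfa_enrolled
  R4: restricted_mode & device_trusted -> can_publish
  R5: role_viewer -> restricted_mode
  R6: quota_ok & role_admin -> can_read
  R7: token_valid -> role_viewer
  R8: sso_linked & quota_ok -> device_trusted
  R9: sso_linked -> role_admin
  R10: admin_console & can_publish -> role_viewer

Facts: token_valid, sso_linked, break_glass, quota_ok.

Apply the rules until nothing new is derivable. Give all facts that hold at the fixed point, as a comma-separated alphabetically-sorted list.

Round 1: R7 [token_valid -> role_viewer]; R8 [sso_linked & quota_ok -> device_trusted]; R9 [sso_linked -> role_admin]. New: role_viewer, device_trusted, role_admin.
Round 2: R5 [role_viewer -> restricted_mode]; R6 [quota_ok & role_admin -> can_read]. New: restricted_mode, can_read.
Round 3: R3 [restricted_mode -> mfa_enrolled]; R4 [restricted_mode & device_trusted -> can_publish]. New: mfa_enrolled, can_publish.
Round 4: R1 [mfa_enrolled -> audit_required]. New: audit_required.

audit_required, break_glass, can_publish, can_read, device_trusted, mfa_enrolled, quota_ok, restricted_mode, role_admin, role_viewer, sso_linked, token_valid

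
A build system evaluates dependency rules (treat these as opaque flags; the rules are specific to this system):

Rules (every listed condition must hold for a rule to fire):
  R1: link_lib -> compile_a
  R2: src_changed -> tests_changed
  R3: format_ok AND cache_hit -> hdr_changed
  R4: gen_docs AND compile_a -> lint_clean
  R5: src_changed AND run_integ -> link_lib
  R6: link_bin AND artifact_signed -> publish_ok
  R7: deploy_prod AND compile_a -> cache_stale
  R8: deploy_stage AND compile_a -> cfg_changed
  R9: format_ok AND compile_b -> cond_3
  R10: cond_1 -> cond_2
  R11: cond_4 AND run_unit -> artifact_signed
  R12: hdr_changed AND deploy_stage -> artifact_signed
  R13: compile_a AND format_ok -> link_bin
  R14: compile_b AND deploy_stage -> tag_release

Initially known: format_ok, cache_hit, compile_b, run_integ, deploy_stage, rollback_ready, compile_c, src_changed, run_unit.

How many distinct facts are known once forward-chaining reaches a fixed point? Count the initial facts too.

19

[1] R2 [src_changed -> tests_changed]; R3 [format_ok AND cache_hit -> hdr_changed]; R5 [src_changed AND run_integ -> link_lib]; R9 [format_ok AND compile_b -> cond_3]; R14 [compile_b AND deploy_stage -> tag_release]. ⇒ new: tests_changed, hdr_changed, link_lib, cond_3, tag_release.
[2] R1 [link_lib -> compile_a]; R12 [hdr_changed AND deploy_stage -> artifact_signed]. ⇒ new: compile_a, artifact_signed.
[3] R8 [deploy_stage AND compile_a -> cfg_changed]; R13 [compile_a AND format_ok -> link_bin]. ⇒ new: cfg_changed, link_bin.
[4] R6 [link_bin AND artifact_signed -> publish_ok]. ⇒ new: publish_ok.
Closure: {artifact_signed, cache_hit, cfg_changed, compile_a, compile_b, compile_c, cond_3, deploy_stage, format_ok, hdr_changed, link_bin, link_lib, publish_ok, rollback_ready, run_integ, run_unit, src_changed, tag_release, tests_changed} — 19 facts.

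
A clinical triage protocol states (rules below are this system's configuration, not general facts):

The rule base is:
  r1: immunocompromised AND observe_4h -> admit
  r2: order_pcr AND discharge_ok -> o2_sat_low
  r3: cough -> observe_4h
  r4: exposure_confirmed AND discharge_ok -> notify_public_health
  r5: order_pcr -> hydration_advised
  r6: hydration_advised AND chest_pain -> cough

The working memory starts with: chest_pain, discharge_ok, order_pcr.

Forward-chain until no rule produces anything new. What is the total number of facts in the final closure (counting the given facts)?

Round 1: r2 [order_pcr AND discharge_ok -> o2_sat_low]; r5 [order_pcr -> hydration_advised]. New: o2_sat_low, hydration_advised.
Round 2: r6 [hydration_advised AND chest_pain -> cough]. New: cough.
Round 3: r3 [cough -> observe_4h]. New: observe_4h.
Closure: {chest_pain, cough, discharge_ok, hydration_advised, o2_sat_low, observe_4h, order_pcr} — 7 facts.

7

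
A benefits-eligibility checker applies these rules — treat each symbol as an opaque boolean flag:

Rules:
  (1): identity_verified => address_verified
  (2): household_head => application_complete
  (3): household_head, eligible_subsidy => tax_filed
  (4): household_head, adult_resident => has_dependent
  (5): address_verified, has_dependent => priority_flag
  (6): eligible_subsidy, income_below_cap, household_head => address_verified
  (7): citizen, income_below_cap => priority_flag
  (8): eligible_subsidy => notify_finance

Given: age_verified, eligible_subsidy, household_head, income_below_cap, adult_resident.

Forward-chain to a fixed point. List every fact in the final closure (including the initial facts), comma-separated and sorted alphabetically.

Round 1: (2) [household_head => application_complete]; (3) [household_head, eligible_subsidy => tax_filed]; (4) [household_head, adult_resident => has_dependent]; (6) [eligible_subsidy, income_below_cap, household_head => address_verified]; (8) [eligible_subsidy => notify_finance]. New: application_complete, tax_filed, has_dependent, address_verified, notify_finance.
Round 2: (5) [address_verified, has_dependent => priority_flag]. New: priority_flag.

address_verified, adult_resident, age_verified, application_complete, eligible_subsidy, has_dependent, household_head, income_below_cap, notify_finance, priority_flag, tax_filed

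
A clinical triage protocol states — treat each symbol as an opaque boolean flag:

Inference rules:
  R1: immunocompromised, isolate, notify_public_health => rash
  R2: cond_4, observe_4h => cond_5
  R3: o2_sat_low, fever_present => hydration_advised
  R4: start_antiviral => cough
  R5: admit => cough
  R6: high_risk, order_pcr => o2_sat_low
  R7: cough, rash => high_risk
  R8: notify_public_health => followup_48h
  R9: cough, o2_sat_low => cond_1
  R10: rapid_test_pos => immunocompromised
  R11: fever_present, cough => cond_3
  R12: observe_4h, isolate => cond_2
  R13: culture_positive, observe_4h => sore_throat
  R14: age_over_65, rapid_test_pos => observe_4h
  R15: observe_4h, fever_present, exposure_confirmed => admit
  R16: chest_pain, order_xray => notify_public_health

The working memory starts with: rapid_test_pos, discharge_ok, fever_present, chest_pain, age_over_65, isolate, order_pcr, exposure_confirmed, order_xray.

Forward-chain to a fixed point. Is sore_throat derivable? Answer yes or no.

Round 1 fires R10, R14, R16, giving immunocompromised, observe_4h, notify_public_health.
Round 2 fires R1, R8, R12, R15, giving rash, followup_48h, cond_2, admit.
Round 3 fires R5, giving cough.
Round 4 fires R7, R11, giving high_risk, cond_3.
Round 5 fires R6, giving o2_sat_low.
Round 6 fires R3, R9, giving hydration_advised, cond_1.
Fixed point reached. sore_throat is concluded only by R13; R13 needs culture_positive (never derived).

no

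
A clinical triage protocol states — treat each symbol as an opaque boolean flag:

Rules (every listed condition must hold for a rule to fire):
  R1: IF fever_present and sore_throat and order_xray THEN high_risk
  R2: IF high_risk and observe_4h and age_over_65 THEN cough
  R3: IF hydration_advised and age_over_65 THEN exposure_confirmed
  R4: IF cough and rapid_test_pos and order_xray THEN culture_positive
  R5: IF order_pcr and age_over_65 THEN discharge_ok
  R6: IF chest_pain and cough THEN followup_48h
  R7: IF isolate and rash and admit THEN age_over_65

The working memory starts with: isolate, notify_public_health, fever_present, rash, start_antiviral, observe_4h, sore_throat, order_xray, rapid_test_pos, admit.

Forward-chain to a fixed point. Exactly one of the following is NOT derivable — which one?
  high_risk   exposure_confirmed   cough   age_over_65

exposure_confirmed

Round 1: R1 [IF fever_present and sore_throat and order_xray THEN high_risk]; R7 [IF isolate and rash and admit THEN age_over_65]. Adds high_risk, age_over_65.
Round 2: R2 [IF high_risk and observe_4h and age_over_65 THEN cough]. Adds cough.
Round 3: R4 [IF cough and rapid_test_pos and order_xray THEN culture_positive]. Adds culture_positive.
Derived: high_risk (round 1), cough (round 2), age_over_65 (round 1). exposure_confirmed never appears in any round.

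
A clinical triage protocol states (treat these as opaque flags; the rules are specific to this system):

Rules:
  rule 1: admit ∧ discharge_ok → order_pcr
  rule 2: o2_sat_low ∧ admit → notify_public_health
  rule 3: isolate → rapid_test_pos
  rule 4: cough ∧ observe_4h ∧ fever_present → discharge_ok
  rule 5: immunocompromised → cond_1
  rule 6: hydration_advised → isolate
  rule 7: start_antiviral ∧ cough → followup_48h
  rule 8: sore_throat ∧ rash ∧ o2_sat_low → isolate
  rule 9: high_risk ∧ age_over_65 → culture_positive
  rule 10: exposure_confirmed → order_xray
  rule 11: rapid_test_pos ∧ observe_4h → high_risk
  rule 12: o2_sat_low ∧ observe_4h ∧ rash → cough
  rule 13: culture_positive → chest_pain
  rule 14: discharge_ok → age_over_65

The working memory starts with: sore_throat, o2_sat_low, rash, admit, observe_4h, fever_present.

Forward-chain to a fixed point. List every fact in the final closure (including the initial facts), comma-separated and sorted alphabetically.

admit, age_over_65, chest_pain, cough, culture_positive, discharge_ok, fever_present, high_risk, isolate, notify_public_health, o2_sat_low, observe_4h, order_pcr, rapid_test_pos, rash, sore_throat

Round 1: rule 2 [o2_sat_low ∧ admit → notify_public_health]; rule 8 [sore_throat ∧ rash ∧ o2_sat_low → isolate]; rule 12 [o2_sat_low ∧ observe_4h ∧ rash → cough]. New: notify_public_health, isolate, cough.
Round 2: rule 3 [isolate → rapid_test_pos]; rule 4 [cough ∧ observe_4h ∧ fever_present → discharge_ok]. New: rapid_test_pos, discharge_ok.
Round 3: rule 1 [admit ∧ discharge_ok → order_pcr]; rule 11 [rapid_test_pos ∧ observe_4h → high_risk]; rule 14 [discharge_ok → age_over_65]. New: order_pcr, high_risk, age_over_65.
Round 4: rule 9 [high_risk ∧ age_over_65 → culture_positive]. New: culture_positive.
Round 5: rule 13 [culture_positive → chest_pain]. New: chest_pain.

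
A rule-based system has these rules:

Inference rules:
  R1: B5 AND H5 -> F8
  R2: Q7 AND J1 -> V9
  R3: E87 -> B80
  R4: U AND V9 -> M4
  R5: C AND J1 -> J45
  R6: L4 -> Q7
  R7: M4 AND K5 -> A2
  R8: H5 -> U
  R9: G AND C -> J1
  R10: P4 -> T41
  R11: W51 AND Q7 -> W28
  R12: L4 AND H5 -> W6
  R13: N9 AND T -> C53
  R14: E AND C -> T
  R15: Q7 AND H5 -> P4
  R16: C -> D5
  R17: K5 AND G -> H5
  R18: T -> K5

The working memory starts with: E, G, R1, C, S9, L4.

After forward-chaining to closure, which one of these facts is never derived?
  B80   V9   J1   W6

Round 1: R6 [L4 -> Q7]; R9 [G AND C -> J1]; R14 [E AND C -> T]; R16 [C -> D5]. Adds Q7, J1, T, D5.
Round 2: R2 [Q7 AND J1 -> V9]; R5 [C AND J1 -> J45]; R18 [T -> K5]. Adds V9, J45, K5.
Round 3: R17 [K5 AND G -> H5]. Adds H5.
Round 4: R8 [H5 -> U]; R12 [L4 AND H5 -> W6]; R15 [Q7 AND H5 -> P4]. Adds U, W6, P4.
Round 5: R4 [U AND V9 -> M4]; R10 [P4 -> T41]. Adds M4, T41.
Round 6: R7 [M4 AND K5 -> A2]. Adds A2.
Derived: V9 (round 2), J1 (round 1), W6 (round 4). B80 never appears in any round.

B80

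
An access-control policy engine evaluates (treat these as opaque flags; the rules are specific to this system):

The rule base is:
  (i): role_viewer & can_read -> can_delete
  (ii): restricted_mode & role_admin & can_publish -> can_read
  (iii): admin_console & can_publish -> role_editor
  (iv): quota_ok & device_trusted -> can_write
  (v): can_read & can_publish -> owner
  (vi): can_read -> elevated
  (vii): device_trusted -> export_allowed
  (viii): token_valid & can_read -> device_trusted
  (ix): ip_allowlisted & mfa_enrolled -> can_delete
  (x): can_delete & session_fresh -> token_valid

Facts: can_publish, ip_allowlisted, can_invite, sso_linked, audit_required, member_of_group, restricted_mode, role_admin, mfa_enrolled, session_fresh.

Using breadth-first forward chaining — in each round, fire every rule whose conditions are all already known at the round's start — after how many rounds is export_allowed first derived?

4

Round 1: (ii) [restricted_mode & role_admin & can_publish -> can_read]; (ix) [ip_allowlisted & mfa_enrolled -> can_delete]. Adds can_read, can_delete.
Round 2: (v) [can_read & can_publish -> owner]; (vi) [can_read -> elevated]; (x) [can_delete & session_fresh -> token_valid]. Adds owner, elevated, token_valid.
Round 3: (viii) [token_valid & can_read -> device_trusted]. Adds device_trusted.
Round 4: (vii) [device_trusted -> export_allowed]. Adds export_allowed.
export_allowed first appears in round 4.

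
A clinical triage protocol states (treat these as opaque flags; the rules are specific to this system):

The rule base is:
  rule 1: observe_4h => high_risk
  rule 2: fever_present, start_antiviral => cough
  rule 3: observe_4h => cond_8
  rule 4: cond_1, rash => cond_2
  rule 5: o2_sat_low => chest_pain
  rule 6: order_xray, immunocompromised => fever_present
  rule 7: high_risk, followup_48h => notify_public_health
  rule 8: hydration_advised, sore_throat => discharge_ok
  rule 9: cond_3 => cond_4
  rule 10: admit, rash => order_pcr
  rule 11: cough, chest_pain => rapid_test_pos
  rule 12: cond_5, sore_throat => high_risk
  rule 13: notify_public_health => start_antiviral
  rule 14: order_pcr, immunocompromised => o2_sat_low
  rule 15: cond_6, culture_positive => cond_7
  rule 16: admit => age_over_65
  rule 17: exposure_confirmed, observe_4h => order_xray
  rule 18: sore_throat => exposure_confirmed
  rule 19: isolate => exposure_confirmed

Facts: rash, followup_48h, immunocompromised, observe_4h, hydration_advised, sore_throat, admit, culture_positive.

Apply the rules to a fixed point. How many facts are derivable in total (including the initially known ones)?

22

Round 1: rule 1 [observe_4h => high_risk]; rule 3 [observe_4h => cond_8]; rule 8 [hydration_advised, sore_throat => discharge_ok]; rule 10 [admit, rash => order_pcr]; rule 16 [admit => age_over_65]; rule 18 [sore_throat => exposure_confirmed]. Adds high_risk, cond_8, discharge_ok, order_pcr, age_over_65, exposure_confirmed.
Round 2: rule 7 [high_risk, followup_48h => notify_public_health]; rule 14 [order_pcr, immunocompromised => o2_sat_low]; rule 17 [exposure_confirmed, observe_4h => order_xray]. Adds notify_public_health, o2_sat_low, order_xray.
Round 3: rule 5 [o2_sat_low => chest_pain]; rule 6 [order_xray, immunocompromised => fever_present]; rule 13 [notify_public_health => start_antiviral]. Adds chest_pain, fever_present, start_antiviral.
Round 4: rule 2 [fever_present, start_antiviral => cough]. Adds cough.
Round 5: rule 11 [cough, chest_pain => rapid_test_pos]. Adds rapid_test_pos.
Closure: {admit, age_over_65, chest_pain, cond_8, cough, culture_positive, discharge_ok, exposure_confirmed, fever_present, followup_48h, high_risk, hydration_advised, immunocompromised, notify_public_health, o2_sat_low, observe_4h, order_pcr, order_xray, rapid_test_pos, rash, sore_throat, start_antiviral} — 22 facts.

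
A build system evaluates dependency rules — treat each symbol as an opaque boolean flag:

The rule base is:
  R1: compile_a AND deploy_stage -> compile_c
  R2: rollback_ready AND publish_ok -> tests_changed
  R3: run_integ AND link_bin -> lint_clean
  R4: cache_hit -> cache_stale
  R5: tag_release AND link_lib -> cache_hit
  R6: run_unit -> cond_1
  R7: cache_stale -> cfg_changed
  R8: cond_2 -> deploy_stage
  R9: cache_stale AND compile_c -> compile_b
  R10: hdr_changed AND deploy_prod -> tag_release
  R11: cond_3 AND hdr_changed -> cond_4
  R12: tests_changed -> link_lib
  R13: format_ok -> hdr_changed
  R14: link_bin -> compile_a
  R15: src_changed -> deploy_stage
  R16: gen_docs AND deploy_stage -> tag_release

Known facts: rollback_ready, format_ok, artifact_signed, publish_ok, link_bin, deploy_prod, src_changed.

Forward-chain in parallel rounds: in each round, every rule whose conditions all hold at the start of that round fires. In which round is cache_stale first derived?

[1] R2 [rollback_ready AND publish_ok -> tests_changed]; R13 [format_ok -> hdr_changed]; R14 [link_bin -> compile_a]; R15 [src_changed -> deploy_stage]. ⇒ new: tests_changed, hdr_changed, compile_a, deploy_stage.
[2] R1 [compile_a AND deploy_stage -> compile_c]; R10 [hdr_changed AND deploy_prod -> tag_release]; R12 [tests_changed -> link_lib]. ⇒ new: compile_c, tag_release, link_lib.
[3] R5 [tag_release AND link_lib -> cache_hit]. ⇒ new: cache_hit.
[4] R4 [cache_hit -> cache_stale]. ⇒ new: cache_stale.
cache_stale first appears in round 4.

4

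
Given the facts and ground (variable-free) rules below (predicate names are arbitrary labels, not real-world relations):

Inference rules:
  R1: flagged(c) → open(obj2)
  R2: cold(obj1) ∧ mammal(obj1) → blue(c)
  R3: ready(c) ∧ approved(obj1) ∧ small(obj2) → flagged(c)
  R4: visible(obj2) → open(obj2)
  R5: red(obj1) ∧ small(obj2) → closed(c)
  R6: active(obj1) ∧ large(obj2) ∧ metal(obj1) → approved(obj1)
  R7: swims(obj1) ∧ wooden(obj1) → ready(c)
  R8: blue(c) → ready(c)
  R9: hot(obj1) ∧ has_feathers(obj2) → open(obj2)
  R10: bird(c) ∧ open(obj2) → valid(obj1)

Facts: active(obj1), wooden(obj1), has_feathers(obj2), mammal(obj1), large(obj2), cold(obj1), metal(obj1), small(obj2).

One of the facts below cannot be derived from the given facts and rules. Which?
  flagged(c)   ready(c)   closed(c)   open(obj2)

Round 1: R2 [cold(obj1) ∧ mammal(obj1) → blue(c)]; R6 [active(obj1) ∧ large(obj2) ∧ metal(obj1) → approved(obj1)]. Adds blue(c), approved(obj1).
Round 2: R8 [blue(c) → ready(c)]. Adds ready(c).
Round 3: R3 [ready(c) ∧ approved(obj1) ∧ small(obj2) → flagged(c)]. Adds flagged(c).
Round 4: R1 [flagged(c) → open(obj2)]. Adds open(obj2).
Derived: ready(c) (round 2), flagged(c) (round 3), open(obj2) (round 4). closed(c) never appears in any round.

closed(c)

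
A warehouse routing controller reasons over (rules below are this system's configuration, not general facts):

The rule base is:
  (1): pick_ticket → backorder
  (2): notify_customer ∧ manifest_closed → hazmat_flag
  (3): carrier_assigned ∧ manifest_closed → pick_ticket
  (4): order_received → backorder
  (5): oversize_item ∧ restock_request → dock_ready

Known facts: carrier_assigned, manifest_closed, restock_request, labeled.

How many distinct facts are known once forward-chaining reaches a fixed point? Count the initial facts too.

Round 1 — (3), derive pick_ticket.
Round 2 — (1), derive backorder.
Closure: {backorder, carrier_assigned, labeled, manifest_closed, pick_ticket, restock_request} — 6 facts.

6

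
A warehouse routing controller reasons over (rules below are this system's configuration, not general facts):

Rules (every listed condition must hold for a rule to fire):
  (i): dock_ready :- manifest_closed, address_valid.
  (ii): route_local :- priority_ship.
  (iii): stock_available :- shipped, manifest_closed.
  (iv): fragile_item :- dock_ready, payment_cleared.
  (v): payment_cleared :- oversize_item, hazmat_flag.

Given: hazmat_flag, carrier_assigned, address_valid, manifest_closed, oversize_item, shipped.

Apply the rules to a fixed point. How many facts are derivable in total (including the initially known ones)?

Round 1 — (i), (iii), (v), derive dock_ready, stock_available, payment_cleared.
Round 2 — (iv), derive fragile_item.
Closure: {address_valid, carrier_assigned, dock_ready, fragile_item, hazmat_flag, manifest_closed, oversize_item, payment_cleared, shipped, stock_available} — 10 facts.

10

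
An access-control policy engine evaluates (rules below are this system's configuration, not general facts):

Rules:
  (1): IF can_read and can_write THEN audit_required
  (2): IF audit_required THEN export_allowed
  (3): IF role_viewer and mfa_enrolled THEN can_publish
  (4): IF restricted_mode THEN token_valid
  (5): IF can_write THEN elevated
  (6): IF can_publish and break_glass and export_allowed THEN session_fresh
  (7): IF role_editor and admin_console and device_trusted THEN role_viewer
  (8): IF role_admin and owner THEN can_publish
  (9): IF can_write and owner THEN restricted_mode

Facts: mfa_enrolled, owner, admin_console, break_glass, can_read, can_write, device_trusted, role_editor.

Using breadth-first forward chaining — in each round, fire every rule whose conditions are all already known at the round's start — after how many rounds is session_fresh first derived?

3

Round 1: (1) [IF can_read and can_write THEN audit_required]; (5) [IF can_write THEN elevated]; (7) [IF role_editor and admin_console and device_trusted THEN role_viewer]; (9) [IF can_write and owner THEN restricted_mode]. New: audit_required, elevated, role_viewer, restricted_mode.
Round 2: (2) [IF audit_required THEN export_allowed]; (3) [IF role_viewer and mfa_enrolled THEN can_publish]; (4) [IF restricted_mode THEN token_valid]. New: export_allowed, can_publish, token_valid.
Round 3: (6) [IF can_publish and break_glass and export_allowed THEN session_fresh]. New: session_fresh.
session_fresh first appears in round 3.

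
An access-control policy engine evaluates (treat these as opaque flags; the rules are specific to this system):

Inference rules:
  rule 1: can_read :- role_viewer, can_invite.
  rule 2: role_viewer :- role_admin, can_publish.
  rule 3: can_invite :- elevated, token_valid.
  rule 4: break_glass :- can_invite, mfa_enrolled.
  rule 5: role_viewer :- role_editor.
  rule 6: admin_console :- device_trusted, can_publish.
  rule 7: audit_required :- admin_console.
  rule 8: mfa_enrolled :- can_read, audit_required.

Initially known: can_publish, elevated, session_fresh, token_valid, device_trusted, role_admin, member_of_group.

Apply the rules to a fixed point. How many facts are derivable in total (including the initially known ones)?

14

Round 1 — rule 2, rule 3, rule 6, derive role_viewer, can_invite, admin_console.
Round 2 — rule 1, rule 7, derive can_read, audit_required.
Round 3 — rule 8, derive mfa_enrolled.
Round 4 — rule 4, derive break_glass.
Closure: {admin_console, audit_required, break_glass, can_invite, can_publish, can_read, device_trusted, elevated, member_of_group, mfa_enrolled, role_admin, role_viewer, session_fresh, token_valid} — 14 facts.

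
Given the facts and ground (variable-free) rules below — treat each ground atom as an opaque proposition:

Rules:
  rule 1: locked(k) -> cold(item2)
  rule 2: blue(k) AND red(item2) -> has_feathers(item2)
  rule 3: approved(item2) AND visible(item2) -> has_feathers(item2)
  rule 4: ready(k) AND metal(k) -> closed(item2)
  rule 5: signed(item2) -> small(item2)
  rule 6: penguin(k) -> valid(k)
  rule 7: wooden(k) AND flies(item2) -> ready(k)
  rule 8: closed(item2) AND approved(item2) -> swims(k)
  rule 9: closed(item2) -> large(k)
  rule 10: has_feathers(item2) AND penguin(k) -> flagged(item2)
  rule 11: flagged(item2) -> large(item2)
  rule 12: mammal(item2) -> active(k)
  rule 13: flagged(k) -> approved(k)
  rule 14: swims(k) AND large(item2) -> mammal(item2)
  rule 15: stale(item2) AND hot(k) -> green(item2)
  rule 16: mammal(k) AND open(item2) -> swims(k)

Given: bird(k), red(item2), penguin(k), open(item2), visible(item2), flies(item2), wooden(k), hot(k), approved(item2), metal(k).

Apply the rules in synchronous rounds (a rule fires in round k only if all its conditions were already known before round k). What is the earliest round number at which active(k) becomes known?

5

Round 1: rule 3 [approved(item2) AND visible(item2) -> has_feathers(item2)]; rule 6 [penguin(k) -> valid(k)]; rule 7 [wooden(k) AND flies(item2) -> ready(k)]. Adds has_feathers(item2), valid(k), ready(k).
Round 2: rule 4 [ready(k) AND metal(k) -> closed(item2)]; rule 10 [has_feathers(item2) AND penguin(k) -> flagged(item2)]. Adds closed(item2), flagged(item2).
Round 3: rule 8 [closed(item2) AND approved(item2) -> swims(k)]; rule 9 [closed(item2) -> large(k)]; rule 11 [flagged(item2) -> large(item2)]. Adds swims(k), large(k), large(item2).
Round 4: rule 14 [swims(k) AND large(item2) -> mammal(item2)]. Adds mammal(item2).
Round 5: rule 12 [mammal(item2) -> active(k)]. Adds active(k).
active(k) first appears in round 5.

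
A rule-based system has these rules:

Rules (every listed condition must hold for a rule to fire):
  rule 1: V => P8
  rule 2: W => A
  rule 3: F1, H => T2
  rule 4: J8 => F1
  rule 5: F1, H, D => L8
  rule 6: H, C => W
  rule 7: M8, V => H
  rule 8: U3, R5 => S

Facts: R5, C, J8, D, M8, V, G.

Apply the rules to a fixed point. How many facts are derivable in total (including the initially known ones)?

[1] rule 1 [V => P8]; rule 4 [J8 => F1]; rule 7 [M8, V => H]. ⇒ new: P8, F1, H.
[2] rule 3 [F1, H => T2]; rule 5 [F1, H, D => L8]; rule 6 [H, C => W]. ⇒ new: T2, L8, W.
[3] rule 2 [W => A]. ⇒ new: A.
Closure: {A, C, D, F1, G, H, J8, L8, M8, P8, R5, T2, V, W} — 14 facts.

14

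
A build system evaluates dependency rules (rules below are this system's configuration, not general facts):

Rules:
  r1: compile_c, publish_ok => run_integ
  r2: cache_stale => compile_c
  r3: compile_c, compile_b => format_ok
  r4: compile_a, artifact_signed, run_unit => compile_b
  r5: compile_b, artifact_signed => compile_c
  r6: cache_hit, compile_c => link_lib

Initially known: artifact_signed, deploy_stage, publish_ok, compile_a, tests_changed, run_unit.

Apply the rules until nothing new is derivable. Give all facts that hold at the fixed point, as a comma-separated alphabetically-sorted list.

artifact_signed, compile_a, compile_b, compile_c, deploy_stage, format_ok, publish_ok, run_integ, run_unit, tests_changed

[1] r4 [compile_a, artifact_signed, run_unit => compile_b]. ⇒ new: compile_b.
[2] r5 [compile_b, artifact_signed => compile_c]. ⇒ new: compile_c.
[3] r1 [compile_c, publish_ok => run_integ]; r3 [compile_c, compile_b => format_ok]. ⇒ new: run_integ, format_ok.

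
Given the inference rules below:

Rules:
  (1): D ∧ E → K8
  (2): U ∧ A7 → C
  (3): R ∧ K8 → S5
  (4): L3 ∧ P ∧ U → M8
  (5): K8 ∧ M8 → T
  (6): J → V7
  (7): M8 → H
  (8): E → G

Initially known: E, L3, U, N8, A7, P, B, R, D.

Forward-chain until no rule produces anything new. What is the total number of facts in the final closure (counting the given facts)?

[1] (1) [D ∧ E → K8]; (2) [U ∧ A7 → C]; (4) [L3 ∧ P ∧ U → M8]; (8) [E → G]. ⇒ new: K8, C, M8, G.
[2] (3) [R ∧ K8 → S5]; (5) [K8 ∧ M8 → T]; (7) [M8 → H]. ⇒ new: S5, T, H.
Closure: {A7, B, C, D, E, G, H, K8, L3, M8, N8, P, R, S5, T, U} — 16 facts.

16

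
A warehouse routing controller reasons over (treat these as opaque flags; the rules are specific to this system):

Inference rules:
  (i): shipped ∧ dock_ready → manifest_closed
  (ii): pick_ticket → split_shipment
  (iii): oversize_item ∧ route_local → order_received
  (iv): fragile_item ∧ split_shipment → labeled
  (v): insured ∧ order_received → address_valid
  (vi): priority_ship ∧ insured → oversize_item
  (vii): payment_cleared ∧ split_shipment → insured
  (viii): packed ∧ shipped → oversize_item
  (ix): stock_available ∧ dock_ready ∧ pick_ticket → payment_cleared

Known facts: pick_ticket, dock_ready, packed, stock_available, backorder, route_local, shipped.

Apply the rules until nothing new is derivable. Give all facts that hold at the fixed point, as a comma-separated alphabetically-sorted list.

address_valid, backorder, dock_ready, insured, manifest_closed, order_received, oversize_item, packed, payment_cleared, pick_ticket, route_local, shipped, split_shipment, stock_available

Round 1: (i) [shipped ∧ dock_ready → manifest_closed]; (ii) [pick_ticket → split_shipment]; (viii) [packed ∧ shipped → oversize_item]; (ix) [stock_available ∧ dock_ready ∧ pick_ticket → payment_cleared]. New: manifest_closed, split_shipment, oversize_item, payment_cleared.
Round 2: (iii) [oversize_item ∧ route_local → order_received]; (vii) [payment_cleared ∧ split_shipment → insured]. New: order_received, insured.
Round 3: (v) [insured ∧ order_received → address_valid]. New: address_valid.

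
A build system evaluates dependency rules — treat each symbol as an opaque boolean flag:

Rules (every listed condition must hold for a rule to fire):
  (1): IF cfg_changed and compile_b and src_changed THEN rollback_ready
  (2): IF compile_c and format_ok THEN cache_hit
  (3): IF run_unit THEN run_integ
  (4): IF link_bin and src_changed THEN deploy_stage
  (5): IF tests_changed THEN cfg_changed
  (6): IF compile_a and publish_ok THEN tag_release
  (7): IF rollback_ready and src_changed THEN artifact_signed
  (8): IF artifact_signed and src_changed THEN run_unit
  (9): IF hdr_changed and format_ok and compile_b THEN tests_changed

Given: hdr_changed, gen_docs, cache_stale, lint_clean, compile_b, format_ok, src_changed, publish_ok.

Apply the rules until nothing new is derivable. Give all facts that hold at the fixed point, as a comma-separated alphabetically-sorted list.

artifact_signed, cache_stale, cfg_changed, compile_b, format_ok, gen_docs, hdr_changed, lint_clean, publish_ok, rollback_ready, run_integ, run_unit, src_changed, tests_changed

Round 1: (9) [IF hdr_changed and format_ok and compile_b THEN tests_changed]. New: tests_changed.
Round 2: (5) [IF tests_changed THEN cfg_changed]. New: cfg_changed.
Round 3: (1) [IF cfg_changed and compile_b and src_changed THEN rollback_ready]. New: rollback_ready.
Round 4: (7) [IF rollback_ready and src_changed THEN artifact_signed]. New: artifact_signed.
Round 5: (8) [IF artifact_signed and src_changed THEN run_unit]. New: run_unit.
Round 6: (3) [IF run_unit THEN run_integ]. New: run_integ.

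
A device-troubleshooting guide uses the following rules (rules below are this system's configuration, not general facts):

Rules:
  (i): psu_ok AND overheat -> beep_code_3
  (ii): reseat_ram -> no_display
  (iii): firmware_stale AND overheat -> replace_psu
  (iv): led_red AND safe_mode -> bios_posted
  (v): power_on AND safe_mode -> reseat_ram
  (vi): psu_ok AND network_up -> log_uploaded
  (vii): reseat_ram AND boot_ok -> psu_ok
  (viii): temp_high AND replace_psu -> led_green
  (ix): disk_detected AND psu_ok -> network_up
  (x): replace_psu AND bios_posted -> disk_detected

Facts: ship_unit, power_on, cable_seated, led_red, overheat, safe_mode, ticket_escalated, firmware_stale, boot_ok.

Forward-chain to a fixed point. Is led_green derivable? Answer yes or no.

Round 1 fires (iii), (iv), (v), giving replace_psu, bios_posted, reseat_ram.
Round 2 fires (ii), (vii), (x), giving no_display, psu_ok, disk_detected.
Round 3 fires (i), (ix), giving beep_code_3, network_up.
Round 4 fires (vi), giving log_uploaded.
Fixed point reached. led_green is concluded only by (viii); (viii) needs temp_high (never derived).

no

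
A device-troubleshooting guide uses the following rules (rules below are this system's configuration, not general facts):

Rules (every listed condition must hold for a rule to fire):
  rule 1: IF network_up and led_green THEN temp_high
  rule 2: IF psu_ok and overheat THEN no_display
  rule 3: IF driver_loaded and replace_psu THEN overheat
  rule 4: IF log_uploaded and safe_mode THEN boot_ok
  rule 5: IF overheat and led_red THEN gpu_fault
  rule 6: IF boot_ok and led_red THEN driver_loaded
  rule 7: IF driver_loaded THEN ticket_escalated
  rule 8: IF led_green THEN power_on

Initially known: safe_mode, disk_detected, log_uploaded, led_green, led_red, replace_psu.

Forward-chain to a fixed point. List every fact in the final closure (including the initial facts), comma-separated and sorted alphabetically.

Round 1 fires rule 4, rule 8, giving boot_ok, power_on.
Round 2 fires rule 6, giving driver_loaded.
Round 3 fires rule 3, rule 7, giving overheat, ticket_escalated.
Round 4 fires rule 5, giving gpu_fault.

boot_ok, disk_detected, driver_loaded, gpu_fault, led_green, led_red, log_uploaded, overheat, power_on, replace_psu, safe_mode, ticket_escalated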